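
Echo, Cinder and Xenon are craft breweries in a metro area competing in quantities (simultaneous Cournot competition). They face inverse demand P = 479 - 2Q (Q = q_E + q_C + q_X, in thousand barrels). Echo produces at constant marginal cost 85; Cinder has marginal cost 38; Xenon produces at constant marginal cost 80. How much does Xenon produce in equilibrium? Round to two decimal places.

Echo's profit: π_E = (479 - 2Q)q_E - (85q_E). Setting ∂π_E/∂q_E = 0: 394 - 4q_E - 2(q_C + q_X) = 0.
Cinder's first-order condition: 441 - 4q_C - 2(q_E + q_X) = 0.
Xenon's first-order condition: 399 - 4q_X - 2(q_E + q_C) = 0.
Adding the 3 first-order conditions: 1234 − 8Q = 0, so Q = 617/4.
Back-substituting: q_E = (394 − 617/2)/2 = 171/4, q_C = (441 − 617/2)/2 = 265/4, q_X = (399 − 617/2)/2 = 181/4.

45.25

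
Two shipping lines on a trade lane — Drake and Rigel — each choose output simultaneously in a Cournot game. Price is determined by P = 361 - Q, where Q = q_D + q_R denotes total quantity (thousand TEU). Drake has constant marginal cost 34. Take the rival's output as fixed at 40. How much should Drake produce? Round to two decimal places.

143.50

With the rival's output fixed at 40, Drake's profit is π_D = (361 - 40 - q_D)q_D - (34q_D) = (321 - q_D)q_D - (34q_D).
∂π_D/∂q_D = 287 - 2q_D = 0, so q_D = 287/2.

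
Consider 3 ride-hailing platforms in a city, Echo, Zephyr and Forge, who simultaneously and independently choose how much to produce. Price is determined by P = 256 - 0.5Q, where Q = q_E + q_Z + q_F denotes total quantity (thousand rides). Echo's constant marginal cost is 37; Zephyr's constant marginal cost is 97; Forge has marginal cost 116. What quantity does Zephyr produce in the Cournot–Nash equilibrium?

59

Echo's profit: π_E = (256 - 0.5Q)q_E - (37q_E). Setting ∂π_E/∂q_E = 0: 219 - q_E - (1/2)(q_Z + q_F) = 0.
Zephyr's profit: π_Z = (256 - 0.5Q)q_Z - (97q_Z). Setting ∂π_Z/∂q_Z = 0: 159 - q_Z - (1/2)(q_E + q_F) = 0.
Forge's profit: π_F = (256 - 0.5Q)q_F - (116q_F). Setting ∂π_F/∂q_F = 0: 140 - q_F - (1/2)(q_E + q_Z) = 0.
Summing all 3 equations gives 518 − 2Q = 0, hence Q = 259.
Back-substituting: q_E = (219 − 259/2)/(1/2) = 179, q_Z = (159 − 259/2)/(1/2) = 59, q_F = (140 − 259/2)/(1/2) = 21.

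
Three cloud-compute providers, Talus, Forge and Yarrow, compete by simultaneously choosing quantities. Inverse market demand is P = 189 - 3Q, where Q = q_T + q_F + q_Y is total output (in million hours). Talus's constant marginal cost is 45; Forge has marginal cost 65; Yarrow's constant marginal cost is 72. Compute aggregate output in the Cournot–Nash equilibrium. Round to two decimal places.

32.08

Talus's profit: π_T = (189 - 3Q)q_T - (45q_T). Setting ∂π_T/∂q_T = 0: 144 - 6q_T - 3(q_F + q_Y) = 0.
Forge's profit: π_F = (189 - 3Q)q_F - (65q_F). Setting ∂π_F/∂q_F = 0: 124 - 6q_F - 3(q_T + q_Y) = 0.
Yarrow's first-order condition: 117 - 6q_Y - 3(q_T + q_F) = 0.
Summing all 3 equations gives 385 − 12Q = 0, hence Q = 385/12.
Back-substituting: q_T = (144 − 385/4)/3 = 191/12, q_F = (124 − 385/4)/3 = 37/4, q_Y = (117 − 385/4)/3 = 83/12.
Total output Q = 191/12 + 37/4 + 83/12 = 385/12.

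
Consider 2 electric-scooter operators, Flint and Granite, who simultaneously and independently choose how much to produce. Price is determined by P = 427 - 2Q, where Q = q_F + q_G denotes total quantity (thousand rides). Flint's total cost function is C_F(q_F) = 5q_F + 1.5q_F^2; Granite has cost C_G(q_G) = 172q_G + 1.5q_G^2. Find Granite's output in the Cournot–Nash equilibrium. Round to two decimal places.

Flint's profit: π_F = (427 - 2Q)q_F - (5q_F + (3/2)q_F²). Setting ∂π_F/∂q_F = 0: 422 - 7q_F - 2(q_G) = 0.
Granite's first-order condition: 255 - 7q_G - 2(q_F) = 0.
Best responses: q_F = (422 - 2q_G)/7, q_G = (255 - 2q_F)/7.
Solving the pair: q_F = 54.3111, q_G = 941/45.

20.91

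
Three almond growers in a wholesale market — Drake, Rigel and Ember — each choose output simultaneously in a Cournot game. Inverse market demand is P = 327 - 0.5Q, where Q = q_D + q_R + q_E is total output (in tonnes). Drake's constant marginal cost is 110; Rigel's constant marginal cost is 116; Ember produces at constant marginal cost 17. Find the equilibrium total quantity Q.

369

Drake's profit: π_D = (327 - 0.5Q)q_D - (110q_D). Setting ∂π_D/∂q_D = 0: 217 - q_D - (1/2)(q_R + q_E) = 0.
Rigel's profit: π_R = (327 - 0.5Q)q_R - (116q_R). Setting ∂π_R/∂q_R = 0: 211 - q_R - (1/2)(q_D + q_E) = 0.
Ember's profit: π_E = (327 - 0.5Q)q_E - (17q_E). Setting ∂π_E/∂q_E = 0: 310 - q_E - (1/2)(q_D + q_R) = 0.
Adding the 3 first-order conditions: 738 − 2Q = 0, so Q = 369.
Back-substituting: q_D = (217 − 369/2)/(1/2) = 65, q_R = (211 − 369/2)/(1/2) = 53, q_E = (310 − 369/2)/(1/2) = 251.
Total output Q = 65 + 53 + 251 = 369.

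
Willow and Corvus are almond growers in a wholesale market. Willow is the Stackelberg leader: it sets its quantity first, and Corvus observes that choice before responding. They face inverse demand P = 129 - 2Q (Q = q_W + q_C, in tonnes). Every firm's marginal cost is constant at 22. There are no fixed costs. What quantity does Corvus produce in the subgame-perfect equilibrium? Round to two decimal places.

13.38

Solve by backward induction. Given q_W, the follower Corvus maximises π_C = (129 - 2q_W - 2q_C)q_C - 22q_C.
∂π_C/∂q_C = 107 - 2q_W - 4q_C = 0 gives the reaction function q_C = (107 - 2q_W)/4.
The leader anticipates this reaction. Substituting into P = 129 - 2Q gives P = 151/2 - q_W, so π_W = (151/2 - q_W)q_W - 22q_W.
Leader FOC: 107/2 - 2q_W = 0, so q_W = 107/4.
Then q_C = (107 - 2·(107/4))/4 = 107/8.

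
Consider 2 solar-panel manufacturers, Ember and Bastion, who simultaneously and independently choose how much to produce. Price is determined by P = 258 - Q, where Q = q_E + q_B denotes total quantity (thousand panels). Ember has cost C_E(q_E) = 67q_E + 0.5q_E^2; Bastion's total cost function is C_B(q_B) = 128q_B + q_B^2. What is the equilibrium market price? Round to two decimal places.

182.27

Ember's profit: π_E = (258 - Q)q_E - (67q_E + (1/2)q_E²). Setting ∂π_E/∂q_E = 0: 191 - 3q_E - (q_B) = 0.
Bastion's profit: π_B = (258 - Q)q_B - (128q_B + q_B²). Setting ∂π_B/∂q_B = 0: 130 - 4q_B - (q_E) = 0.
Best responses: q_E = (191 - q_B)/3, q_B = (130 - q_E)/4.
Substituting one into the other gives q_E = 634/11 and q_B = 199/11.
Total output Q = 833/11, so price P = 258 - 833/11 = 182.2727.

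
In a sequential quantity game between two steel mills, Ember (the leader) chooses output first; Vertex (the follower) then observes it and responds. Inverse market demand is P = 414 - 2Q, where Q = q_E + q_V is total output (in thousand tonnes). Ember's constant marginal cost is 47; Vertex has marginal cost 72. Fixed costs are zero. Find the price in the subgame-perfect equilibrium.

145

The follower Vertex best-responds to any q_E: π_V = (414 - 2Q)q_V - 72q_V.
∂π_V/∂q_V = 342 - 2q_E - 4q_V = 0 gives the reaction function q_V = (342 - 2q_E)/4.
The leader anticipates this reaction. Substituting into P = 414 - 2Q gives P = 243 - q_E, so π_E = (243 - q_E)q_E - 47q_E.
Leader FOC: 196 - 2q_E = 0, so q_E = 98.
Then q_V = (342 - 2·98)/4 = 73/2.
Total output Q = 269/2, so price P = 414 - 2·(269/2) = 145.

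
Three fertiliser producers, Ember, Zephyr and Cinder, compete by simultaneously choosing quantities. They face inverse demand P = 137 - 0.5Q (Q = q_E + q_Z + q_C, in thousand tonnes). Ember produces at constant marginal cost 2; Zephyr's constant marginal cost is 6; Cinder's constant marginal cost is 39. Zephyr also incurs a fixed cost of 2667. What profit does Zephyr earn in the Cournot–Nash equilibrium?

533

Ember's profit: π_E = (137 - 0.5Q)q_E - (2q_E). Setting ∂π_E/∂q_E = 0: 135 - q_E - (1/2)(q_Z + q_C) = 0.
Zephyr's profit: π_Z = (137 - 0.5Q)q_Z - (6q_Z). Setting ∂π_Z/∂q_Z = 0: 131 - q_Z - (1/2)(q_E + q_C) = 0.
Cinder's profit: π_C = (137 - 0.5Q)q_C - (39q_C). Setting ∂π_C/∂q_C = 0: 98 - q_C - (1/2)(q_E + q_Z) = 0.
Adding the 3 conditions: 364 − Q − Q = 0, i.e. Q = 182.
Back-substituting: q_E = (135 − 91)/(1/2) = 88, q_Z = (131 − 91)/(1/2) = 80, q_C = (98 − 91)/(1/2) = 14.
Price P = 137 - (1/2)·182 = 46.
Zephyr's profit: (46 - 6)·80 - 2667 = 533.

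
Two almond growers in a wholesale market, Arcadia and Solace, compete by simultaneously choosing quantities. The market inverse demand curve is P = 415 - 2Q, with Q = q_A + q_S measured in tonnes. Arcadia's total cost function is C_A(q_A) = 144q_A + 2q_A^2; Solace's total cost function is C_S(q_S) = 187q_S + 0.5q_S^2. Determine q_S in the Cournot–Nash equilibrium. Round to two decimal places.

Arcadia's profit: π_A = (415 - 2Q)q_A - (144q_A + 2q_A²). Setting ∂π_A/∂q_A = 0: 271 - 8q_A - 2(q_S) = 0.
Solace's first-order condition: 228 - 5q_S - 2(q_A) = 0.
Rearranging gives the reaction functions q_A = (271 - 2q_S)/8 and q_S = (228 - 2q_A)/5.
Substituting one into the other gives q_A = 899/36 and q_S = 641/18.

35.61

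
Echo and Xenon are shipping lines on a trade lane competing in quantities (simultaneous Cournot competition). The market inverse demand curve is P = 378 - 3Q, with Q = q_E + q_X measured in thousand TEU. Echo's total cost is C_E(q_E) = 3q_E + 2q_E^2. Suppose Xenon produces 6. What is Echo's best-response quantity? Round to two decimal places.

35.70

With the rival's output fixed at 6, Echo's profit is π_E = (378 - 3·6 - 3q_E)q_E - (3q_E + 2q_E²) = (360 - 3q_E)q_E - (3q_E + 2q_E²).
∂π_E/∂q_E = 357 - 10q_E = 0, so q_E = 357/10.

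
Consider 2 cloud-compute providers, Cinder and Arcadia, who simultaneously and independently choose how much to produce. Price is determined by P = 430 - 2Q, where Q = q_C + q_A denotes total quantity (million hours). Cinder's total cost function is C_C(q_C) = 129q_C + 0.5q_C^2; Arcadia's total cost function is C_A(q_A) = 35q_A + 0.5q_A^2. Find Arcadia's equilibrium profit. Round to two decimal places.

Cinder's profit: π_C = (430 - 2Q)q_C - (129q_C + (1/2)q_C²). Setting ∂π_C/∂q_C = 0: 301 - 5q_C - 2(q_A) = 0.
Arcadia's profit: π_A = (430 - 2Q)q_A - (35q_A + (1/2)q_A²). Setting ∂π_A/∂q_A = 0: 395 - 5q_A - 2(q_C) = 0.
So q_C = (301 - 2q_A)/5 and q_A = (395 - 2q_C)/5.
Substituting one into the other gives q_C = 715/21 and q_A = 1373/21.
Price P = 430 - 2·(696/7) = 1618/7.
Arcadia's profit: (1618/7)·(1373/21) - 35·(1373/21) - (1/2)(1373/21)² = 10686.6723.

10686.67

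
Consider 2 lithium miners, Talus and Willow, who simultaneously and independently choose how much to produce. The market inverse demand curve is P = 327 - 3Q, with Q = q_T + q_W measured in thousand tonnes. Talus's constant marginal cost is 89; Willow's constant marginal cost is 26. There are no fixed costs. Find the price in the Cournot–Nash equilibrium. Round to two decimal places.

147.33

Talus's profit: π_T = (327 - 3Q)q_T - (89q_T). Setting ∂π_T/∂q_T = 0: 238 - 6q_T - 3(q_W) = 0.
Willow's first-order condition: 301 - 6q_W - 3(q_T) = 0.
So q_T = (238 - 3q_W)/6 and q_W = (301 - 3q_T)/6.
Solving the pair: q_T = 175/9, q_W = 364/9.
Total output Q = 539/9, so price P = 327 - 3·(539/9) = 442/3.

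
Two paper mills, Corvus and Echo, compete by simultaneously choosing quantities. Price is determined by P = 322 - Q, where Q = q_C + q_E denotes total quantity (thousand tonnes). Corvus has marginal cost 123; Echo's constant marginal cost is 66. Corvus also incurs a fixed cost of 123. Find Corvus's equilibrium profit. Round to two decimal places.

Corvus's profit: π_C = (322 - Q)q_C - (123q_C). Setting ∂π_C/∂q_C = 0: 199 - 2q_C - (q_E) = 0.
Echo's first-order condition: 256 - 2q_E - (q_C) = 0.
Best responses: q_C = (199 - q_E)/2, q_E = (256 - q_C)/2.
Solving the pair: q_C = 142/3, q_E = 313/3.
Price P = 322 - 455/3 = 511/3.
Corvus's profit: (511/3 - 123)·(142/3) - 123 = 2117.4444.

2117.44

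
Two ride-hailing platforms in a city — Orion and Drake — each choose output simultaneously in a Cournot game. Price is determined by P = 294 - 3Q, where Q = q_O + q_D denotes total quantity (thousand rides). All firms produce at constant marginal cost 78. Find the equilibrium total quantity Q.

A representative firm's profit is π_i = q_i(294 - 3Q) - 78q_i.
Setting ∂π_i/∂q_i = 0 with rivals' quantities fixed: 216 - 6q_i - 3q_j = 0.
With identical firms every q_j equals q_i, so q_j = q_i and 216 = 9q_i, giving q_i = 24.
Total output Q = 24 + 24 = 48.

48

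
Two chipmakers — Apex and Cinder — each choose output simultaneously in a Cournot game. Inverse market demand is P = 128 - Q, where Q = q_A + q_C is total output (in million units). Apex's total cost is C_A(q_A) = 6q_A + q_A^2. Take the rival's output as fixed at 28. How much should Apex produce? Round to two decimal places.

23.50

With the rival's output fixed at 28, Apex's profit is π_A = (128 - 28 - q_A)q_A - (6q_A + q_A²) = (100 - q_A)q_A - (6q_A + q_A²).
∂π_A/∂q_A = 94 - 4q_A = 0, so q_A = 47/2.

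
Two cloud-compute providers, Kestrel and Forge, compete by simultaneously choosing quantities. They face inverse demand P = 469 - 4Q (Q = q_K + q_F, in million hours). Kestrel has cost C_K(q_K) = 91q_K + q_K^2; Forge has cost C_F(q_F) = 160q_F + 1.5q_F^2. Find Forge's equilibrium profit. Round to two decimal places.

1549.96

Kestrel's profit: π_K = (469 - 4Q)q_K - (91q_K + q_K²). Setting ∂π_K/∂q_K = 0: 378 - 10q_K - 4(q_F) = 0.
Forge's first-order condition: 309 - 11q_F - 4(q_K) = 0.
Best responses: q_K = (378 - 4q_F)/10, q_F = (309 - 4q_K)/11.
Solving the pair: q_K = 1461/47, q_F = 789/47.
Price P = 469 - 4·47.8723 = 277.5106.
Forge's profit: 277.5106·(789/47) - 160·(789/47) - (3/2)(789/47)² = 1549.9617.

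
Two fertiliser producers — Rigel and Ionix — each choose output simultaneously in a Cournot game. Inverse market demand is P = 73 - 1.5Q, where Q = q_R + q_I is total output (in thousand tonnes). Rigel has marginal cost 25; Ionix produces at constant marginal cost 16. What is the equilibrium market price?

38

Rigel's profit: π_R = (73 - 1.5Q)q_R - (25q_R). Setting ∂π_R/∂q_R = 0: 48 - 3q_R - (3/2)(q_I) = 0.
Ionix's profit: π_I = (73 - 1.5Q)q_I - (16q_I). Setting ∂π_I/∂q_I = 0: 57 - 3q_I - (3/2)(q_R) = 0.
So q_R = (48 - (3/2)q_I)/3 and q_I = (57 - (3/2)q_R)/3.
Solving the pair: q_R = 26/3, q_I = 44/3.
Total output Q = 70/3, so price P = 73 - (3/2)·(70/3) = 38.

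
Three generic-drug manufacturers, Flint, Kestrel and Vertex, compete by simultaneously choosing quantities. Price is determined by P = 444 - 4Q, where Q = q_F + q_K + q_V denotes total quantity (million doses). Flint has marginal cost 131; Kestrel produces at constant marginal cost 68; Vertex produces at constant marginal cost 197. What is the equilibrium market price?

210

Flint's profit: π_F = (444 - 4Q)q_F - (131q_F). Setting ∂π_F/∂q_F = 0: 313 - 8q_F - 4(q_K + q_V) = 0.
Kestrel's profit: π_K = (444 - 4Q)q_K - (68q_K). Setting ∂π_K/∂q_K = 0: 376 - 8q_K - 4(q_F + q_V) = 0.
Vertex's first-order condition: 247 - 8q_V - 4(q_F + q_K) = 0.
Adding the 3 conditions: 936 − 8Q − 8Q = 0, i.e. Q = 117/2.
Back-substituting: q_F = (313 − 234)/4 = 79/4, q_K = (376 − 234)/4 = 71/2, q_V = (247 − 234)/4 = 13/4.
Total output Q = 117/2, so price P = 444 - 4·(117/2) = 210.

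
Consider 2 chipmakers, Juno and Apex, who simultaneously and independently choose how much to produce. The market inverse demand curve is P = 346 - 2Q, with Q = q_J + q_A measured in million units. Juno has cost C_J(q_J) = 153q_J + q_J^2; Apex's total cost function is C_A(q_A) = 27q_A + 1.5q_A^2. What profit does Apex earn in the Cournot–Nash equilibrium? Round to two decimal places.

Juno's profit: π_J = (346 - 2Q)q_J - (153q_J + q_J²). Setting ∂π_J/∂q_J = 0: 193 - 6q_J - 2(q_A) = 0.
Apex's profit: π_A = (346 - 2Q)q_A - (27q_A + (3/2)q_A²). Setting ∂π_A/∂q_A = 0: 319 - 7q_A - 2(q_J) = 0.
Best responses: q_J = (193 - 2q_A)/6, q_A = (319 - 2q_J)/7.
Substituting one into the other gives q_J = 713/38 and q_A = 764/19.
Price P = 346 - 2·58.9737 = 228.0526.
Apex's profit: 228.0526·(764/19) - 27·(764/19) - (3/2)(764/19)² = 5659.1025.

5659.10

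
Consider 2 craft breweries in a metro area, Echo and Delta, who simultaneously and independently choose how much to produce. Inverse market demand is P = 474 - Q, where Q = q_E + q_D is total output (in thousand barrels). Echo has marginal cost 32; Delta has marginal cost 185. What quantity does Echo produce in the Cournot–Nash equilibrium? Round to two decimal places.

Echo's profit: π_E = (474 - Q)q_E - (32q_E). Setting ∂π_E/∂q_E = 0: 442 - 2q_E - (q_D) = 0.
Delta's first-order condition: 289 - 2q_D - (q_E) = 0.
Best responses: q_E = (442 - q_D)/2, q_D = (289 - q_E)/2.
Substituting one into the other gives q_E = 595/3 and q_D = 136/3.

198.33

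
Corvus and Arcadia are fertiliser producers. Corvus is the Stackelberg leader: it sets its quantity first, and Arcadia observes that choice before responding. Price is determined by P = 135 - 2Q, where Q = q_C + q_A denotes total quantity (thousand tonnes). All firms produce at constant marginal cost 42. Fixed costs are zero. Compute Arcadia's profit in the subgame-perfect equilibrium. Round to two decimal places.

270.28

Solve by backward induction. Given q_C, the follower Arcadia maximises π_A = (135 - 2q_C - 2q_A)q_A - 42q_A.
Follower FOC: 93 - 2q_C - 4q_A = 0, so q_A(q_C) = (93 - 2q_C)/4.
Corvus substitutes q_A(q_C) into its own profit: π_C = q_C(135 - 2q_C - (93 - 2q_C)/2) - 42q_C = (177/2 - q_C)q_C - 42q_C.
Leader FOC: 93/2 - 2q_C = 0, so q_C = 93/4.
Then q_A = (93 - 2·(93/4))/4 = 93/8.
Price P = 135 - 2·(279/8) = 261/4.
Arcadia's profit: (261/4 - 42)·(93/8) = 270.2813.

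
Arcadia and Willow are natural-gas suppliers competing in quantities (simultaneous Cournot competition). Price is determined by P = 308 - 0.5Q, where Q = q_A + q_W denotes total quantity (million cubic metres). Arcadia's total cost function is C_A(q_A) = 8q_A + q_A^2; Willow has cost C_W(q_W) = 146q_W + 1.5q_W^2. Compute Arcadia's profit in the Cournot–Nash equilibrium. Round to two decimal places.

13604.28

Arcadia's profit: π_A = (308 - 0.5Q)q_A - (8q_A + q_A²). Setting ∂π_A/∂q_A = 0: 300 - 3q_A - (1/2)(q_W) = 0.
Willow's profit: π_W = (308 - 0.5Q)q_W - (146q_W + (3/2)q_W²). Setting ∂π_W/∂q_W = 0: 162 - 4q_W - (1/2)(q_A) = 0.
Best responses: q_A = (300 - (1/2)q_W)/3, q_W = (162 - (1/2)q_A)/4.
Solving the pair: q_A = 95.2340, q_W = 1344/47.
Price P = 308 - (1/2)·123.8298 = 246.0851.
Arcadia's profit: 246.0851·95.2340 - 8·95.2340 - 95.2340² = 13604.2843.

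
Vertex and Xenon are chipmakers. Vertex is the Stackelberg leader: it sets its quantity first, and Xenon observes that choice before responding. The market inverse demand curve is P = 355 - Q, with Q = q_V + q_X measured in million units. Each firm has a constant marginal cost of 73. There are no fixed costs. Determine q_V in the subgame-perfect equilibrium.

Solve by backward induction. Given q_V, the follower Xenon maximises π_X = (355 - q_V - q_X)q_X - 73q_X.
Setting the follower's marginal profit to zero, 282 - q_V - 2q_X = 0, i.e. q_X = (282 - q_V)/2.
Vertex substitutes q_X(q_V) into its own profit: π_V = q_V(355 - q_V - (282 - q_V)/2) - 73q_V = (214 - (1/2)q_V)q_V - 73q_V.
Maximising: ∂π_V/∂q_V = 141 - q_V = 0, giving q_V = 141.
Then q_X = (282 - 141)/2 = 141/2.

141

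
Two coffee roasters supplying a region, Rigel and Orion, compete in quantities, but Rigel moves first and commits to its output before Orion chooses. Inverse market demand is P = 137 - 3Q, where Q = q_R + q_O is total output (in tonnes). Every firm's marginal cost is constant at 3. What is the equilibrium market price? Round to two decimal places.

36.50

Solve by backward induction. Given q_R, the follower Orion maximises π_O = (137 - 3q_R - 3q_O)q_O - 3q_O.
∂π_O/∂q_O = 134 - 3q_R - 6q_O = 0 gives the reaction function q_O = (134 - 3q_R)/6.
Rigel substitutes q_O(q_R) into its own profit: π_R = q_R(137 - 3q_R - (134 - 3q_R)/2) - 3q_R = (70 - (3/2)q_R)q_R - 3q_R.
The leader's first-order condition 67 - 3q_R = 0 yields q_R = 67/3.
Then q_O = (134 - 3·(67/3))/6 = 67/6.
Total output Q = 67/2, so price P = 137 - 3·(67/2) = 73/2.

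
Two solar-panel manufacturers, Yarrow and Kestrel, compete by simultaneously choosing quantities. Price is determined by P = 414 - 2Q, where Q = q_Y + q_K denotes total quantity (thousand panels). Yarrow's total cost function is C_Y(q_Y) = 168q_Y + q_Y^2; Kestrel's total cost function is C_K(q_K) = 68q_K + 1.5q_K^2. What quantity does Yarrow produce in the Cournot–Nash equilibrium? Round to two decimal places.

Yarrow's profit: π_Y = (414 - 2Q)q_Y - (168q_Y + q_Y²). Setting ∂π_Y/∂q_Y = 0: 246 - 6q_Y - 2(q_K) = 0.
Kestrel's profit: π_K = (414 - 2Q)q_K - (68q_K + (3/2)q_K²). Setting ∂π_K/∂q_K = 0: 346 - 7q_K - 2(q_Y) = 0.
Best responses: q_Y = (246 - 2q_K)/6, q_K = (346 - 2q_Y)/7.
Solving the pair: q_Y = 515/19, q_K = 792/19.

27.11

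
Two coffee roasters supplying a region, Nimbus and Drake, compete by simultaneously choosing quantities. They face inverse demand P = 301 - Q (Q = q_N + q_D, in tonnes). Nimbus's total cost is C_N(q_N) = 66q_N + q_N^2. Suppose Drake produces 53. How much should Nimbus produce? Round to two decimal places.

With the rival's output fixed at 53, Nimbus's profit is π_N = (301 - 53 - q_N)q_N - (66q_N + q_N²) = (248 - q_N)q_N - (66q_N + q_N²).
∂π_N/∂q_N = 182 - 4q_N = 0, so q_N = 91/2.

45.50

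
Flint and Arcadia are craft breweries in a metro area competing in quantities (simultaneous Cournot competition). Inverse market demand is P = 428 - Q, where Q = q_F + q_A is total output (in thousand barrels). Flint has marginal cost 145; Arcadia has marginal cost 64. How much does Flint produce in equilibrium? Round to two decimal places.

67.33

Flint's profit: π_F = (428 - Q)q_F - (145q_F). Setting ∂π_F/∂q_F = 0: 283 - 2q_F - (q_A) = 0.
Arcadia's first-order condition: 364 - 2q_A - (q_F) = 0.
Best responses: q_F = (283 - q_A)/2, q_A = (364 - q_F)/2.
Solving the pair: q_F = 202/3, q_A = 445/3.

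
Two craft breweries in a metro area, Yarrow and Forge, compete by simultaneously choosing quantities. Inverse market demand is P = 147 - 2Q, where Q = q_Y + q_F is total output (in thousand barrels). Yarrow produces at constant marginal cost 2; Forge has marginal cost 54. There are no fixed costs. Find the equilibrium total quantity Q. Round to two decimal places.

39.67

Yarrow's profit: π_Y = (147 - 2Q)q_Y - (2q_Y). Setting ∂π_Y/∂q_Y = 0: 145 - 4q_Y - 2(q_F) = 0.
Forge's first-order condition: 93 - 4q_F - 2(q_Y) = 0.
So q_Y = (145 - 2q_F)/4 and q_F = (93 - 2q_Y)/4.
Substituting one into the other gives q_Y = 197/6 and q_F = 41/6.
Total output Q = 197/6 + 41/6 = 119/3.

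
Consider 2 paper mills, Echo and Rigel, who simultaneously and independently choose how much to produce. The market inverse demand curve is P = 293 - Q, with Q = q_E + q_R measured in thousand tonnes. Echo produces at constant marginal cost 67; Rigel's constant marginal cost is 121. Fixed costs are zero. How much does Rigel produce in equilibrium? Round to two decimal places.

Echo's profit: π_E = (293 - Q)q_E - (67q_E). Setting ∂π_E/∂q_E = 0: 226 - 2q_E - (q_R) = 0.
Rigel's first-order condition: 172 - 2q_R - (q_E) = 0.
Rearranging gives the reaction functions q_E = (226 - q_R)/2 and q_R = (172 - q_E)/2.
Substituting one into the other gives q_E = 280/3 and q_R = 118/3.

39.33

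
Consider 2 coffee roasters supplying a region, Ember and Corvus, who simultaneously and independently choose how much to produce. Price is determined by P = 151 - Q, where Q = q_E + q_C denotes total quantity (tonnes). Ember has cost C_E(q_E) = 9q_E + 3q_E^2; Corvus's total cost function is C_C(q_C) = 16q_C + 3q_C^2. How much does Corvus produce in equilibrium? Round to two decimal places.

Ember's profit: π_E = (151 - Q)q_E - (9q_E + 3q_E²). Setting ∂π_E/∂q_E = 0: 142 - 8q_E - (q_C) = 0.
Corvus's first-order condition: 135 - 8q_C - (q_E) = 0.
Rearranging gives the reaction functions q_E = (142 - q_C)/8 and q_C = (135 - q_E)/8.
Solving the pair: q_E = 143/9, q_C = 134/9.

14.89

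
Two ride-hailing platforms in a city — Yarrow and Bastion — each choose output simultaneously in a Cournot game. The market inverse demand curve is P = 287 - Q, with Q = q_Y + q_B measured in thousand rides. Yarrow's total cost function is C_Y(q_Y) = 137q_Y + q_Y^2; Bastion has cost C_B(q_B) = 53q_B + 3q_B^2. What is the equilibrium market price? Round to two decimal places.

230.48

Yarrow's profit: π_Y = (287 - Q)q_Y - (137q_Y + q_Y²). Setting ∂π_Y/∂q_Y = 0: 150 - 4q_Y - (q_B) = 0.
Bastion's first-order condition: 234 - 8q_B - (q_Y) = 0.
Best responses: q_Y = (150 - q_B)/4, q_B = (234 - q_Y)/8.
Solving the pair: q_Y = 966/31, q_B = 786/31.
Total output Q = 1752/31, so price P = 287 - 1752/31 = 230.4839.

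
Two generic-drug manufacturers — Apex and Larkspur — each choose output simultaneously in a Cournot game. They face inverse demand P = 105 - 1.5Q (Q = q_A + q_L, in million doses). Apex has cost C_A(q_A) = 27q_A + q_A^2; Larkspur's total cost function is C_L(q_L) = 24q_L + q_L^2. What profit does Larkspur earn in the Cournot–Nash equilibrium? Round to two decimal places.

400.65

Apex's profit: π_A = (105 - 1.5Q)q_A - (27q_A + q_A²). Setting ∂π_A/∂q_A = 0: 78 - 5q_A - (3/2)(q_L) = 0.
Larkspur's first-order condition: 81 - 5q_L - (3/2)(q_A) = 0.
So q_A = (78 - (3/2)q_L)/5 and q_L = (81 - (3/2)q_A)/5.
Solving the pair: q_A = 1074/91, q_L = 1152/91.
Price P = 105 - (3/2)·(318/13) = 888/13.
Larkspur's profit: (888/13)·(1152/91) - 24·(1152/91) - (1152/91)² = 400.6473.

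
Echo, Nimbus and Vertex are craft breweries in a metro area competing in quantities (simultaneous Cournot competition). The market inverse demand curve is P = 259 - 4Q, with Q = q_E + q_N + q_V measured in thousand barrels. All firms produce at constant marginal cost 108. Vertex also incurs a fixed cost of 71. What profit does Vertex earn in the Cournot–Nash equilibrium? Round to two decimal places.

A representative firm's profit is π_i = q_i(259 - 4Q) - 108q_i.
First-order condition (treating rivals' output as given): 151 - 8q_i - 4·Σ_{j≠i} q_j = 0.
With identical firms every q_j equals q_i, so Σ_{j≠i} q_j = 2q_i and 151 = 16q_i, giving q_i = 151/16.
Price P = 259 - 4·(453/16) = 583/4.
Vertex's profit: (583/4 - 108)·(151/16) - 71 = 285.2656.

285.27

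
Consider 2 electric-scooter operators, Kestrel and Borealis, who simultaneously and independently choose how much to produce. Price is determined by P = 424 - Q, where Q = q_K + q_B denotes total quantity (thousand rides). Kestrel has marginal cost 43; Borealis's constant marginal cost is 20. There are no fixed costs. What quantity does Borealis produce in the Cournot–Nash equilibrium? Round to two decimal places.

Kestrel's profit: π_K = (424 - Q)q_K - (43q_K). Setting ∂π_K/∂q_K = 0: 381 - 2q_K - (q_B) = 0.
Borealis's profit: π_B = (424 - Q)q_B - (20q_B). Setting ∂π_B/∂q_B = 0: 404 - 2q_B - (q_K) = 0.
Best responses: q_K = (381 - q_B)/2, q_B = (404 - q_K)/2.
Solving the pair: q_K = 358/3, q_B = 427/3.

142.33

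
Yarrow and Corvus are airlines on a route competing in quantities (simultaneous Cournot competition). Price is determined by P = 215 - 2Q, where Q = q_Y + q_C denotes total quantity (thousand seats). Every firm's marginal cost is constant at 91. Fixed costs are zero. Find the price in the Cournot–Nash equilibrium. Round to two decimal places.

132.33

A representative firm's profit is π_i = q_i(215 - 2Q) - 91q_i.
Setting ∂π_i/∂q_i = 0 with rivals' quantities fixed: 124 - 4q_i - 2q_j = 0.
With identical firms every q_j equals q_i, so q_j = q_i and 124 = 6q_i, giving q_i = 62/3.
Total output Q = 124/3, so price P = 215 - 2·(124/3) = 397/3.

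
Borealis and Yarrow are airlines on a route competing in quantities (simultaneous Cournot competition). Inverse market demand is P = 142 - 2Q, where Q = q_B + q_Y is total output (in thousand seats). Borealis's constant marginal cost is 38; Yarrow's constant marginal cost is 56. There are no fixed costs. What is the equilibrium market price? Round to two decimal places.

Borealis's profit: π_B = (142 - 2Q)q_B - (38q_B). Setting ∂π_B/∂q_B = 0: 104 - 4q_B - 2(q_Y) = 0.
Yarrow's profit: π_Y = (142 - 2Q)q_Y - (56q_Y). Setting ∂π_Y/∂q_Y = 0: 86 - 4q_Y - 2(q_B) = 0.
So q_B = (104 - 2q_Y)/4 and q_Y = (86 - 2q_B)/4.
Solving the pair: q_B = 61/3, q_Y = 34/3.
Total output Q = 95/3, so price P = 142 - 2·(95/3) = 236/3.

78.67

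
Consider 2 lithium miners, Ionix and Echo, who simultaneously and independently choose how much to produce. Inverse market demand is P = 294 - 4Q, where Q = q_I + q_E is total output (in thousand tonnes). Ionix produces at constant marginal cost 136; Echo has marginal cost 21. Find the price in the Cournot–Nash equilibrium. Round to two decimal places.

150.33

Ionix's profit: π_I = (294 - 4Q)q_I - (136q_I). Setting ∂π_I/∂q_I = 0: 158 - 8q_I - 4(q_E) = 0.
Echo's first-order condition: 273 - 8q_E - 4(q_I) = 0.
So q_I = (158 - 4q_E)/8 and q_E = (273 - 4q_I)/8.
Substituting one into the other gives q_I = 43/12 and q_E = 97/3.
Total output Q = 431/12, so price P = 294 - 4·(431/12) = 451/3.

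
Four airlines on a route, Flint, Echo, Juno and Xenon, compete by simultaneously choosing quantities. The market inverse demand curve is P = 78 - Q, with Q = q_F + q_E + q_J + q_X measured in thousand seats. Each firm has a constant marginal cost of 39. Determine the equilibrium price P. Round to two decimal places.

46.80

Each firm earns π_i = (78 - Q)q_i - 39q_i.
First-order condition (treating rivals' output as given): 39 - 2q_i - Σ_{j≠i} q_j = 0.
With identical firms every q_j equals q_i, so Σ_{j≠i} q_j = 3q_i and 39 = 5q_i, giving q_i = 39/5.
Total output Q = 156/5, so price P = 78 - 156/5 = 234/5.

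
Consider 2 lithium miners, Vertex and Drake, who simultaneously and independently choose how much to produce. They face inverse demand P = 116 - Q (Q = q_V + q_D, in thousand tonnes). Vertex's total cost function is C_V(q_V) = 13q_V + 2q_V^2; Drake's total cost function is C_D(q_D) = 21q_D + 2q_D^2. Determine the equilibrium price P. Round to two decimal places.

Vertex's profit: π_V = (116 - Q)q_V - (13q_V + 2q_V²). Setting ∂π_V/∂q_V = 0: 103 - 6q_V - (q_D) = 0.
Drake's profit: π_D = (116 - Q)q_D - (21q_D + 2q_D²). Setting ∂π_D/∂q_D = 0: 95 - 6q_D - (q_V) = 0.
Best responses: q_V = (103 - q_D)/6, q_D = (95 - q_V)/6.
Solving the pair: q_V = 523/35, q_D = 467/35.
Total output Q = 198/7, so price P = 116 - 198/7 = 614/7.

87.71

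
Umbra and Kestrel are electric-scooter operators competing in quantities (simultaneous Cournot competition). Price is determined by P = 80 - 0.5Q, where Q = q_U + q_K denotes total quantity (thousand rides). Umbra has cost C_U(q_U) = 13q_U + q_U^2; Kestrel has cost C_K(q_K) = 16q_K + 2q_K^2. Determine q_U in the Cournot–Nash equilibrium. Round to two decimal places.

20.54

Umbra's profit: π_U = (80 - 0.5Q)q_U - (13q_U + q_U²). Setting ∂π_U/∂q_U = 0: 67 - 3q_U - (1/2)(q_K) = 0.
Kestrel's profit: π_K = (80 - 0.5Q)q_K - (16q_K + 2q_K²). Setting ∂π_K/∂q_K = 0: 64 - 5q_K - (1/2)(q_U) = 0.
Rearranging gives the reaction functions q_U = (67 - (1/2)q_K)/3 and q_K = (64 - (1/2)q_U)/5.
Substituting one into the other gives q_U = 1212/59 and q_K = 634/59.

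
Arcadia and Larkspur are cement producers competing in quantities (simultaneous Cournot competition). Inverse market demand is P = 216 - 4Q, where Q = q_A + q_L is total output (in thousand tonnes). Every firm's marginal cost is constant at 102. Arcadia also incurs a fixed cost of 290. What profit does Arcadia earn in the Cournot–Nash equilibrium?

71

Each firm earns π_i = (216 - 4Q)q_i - 102q_i.
First-order condition (treating rivals' output as given): 114 - 8q_i - 4q_j = 0.
With identical firms every q_j equals q_i, so q_j = q_i and 114 = 12q_i, giving q_i = 19/2.
Price P = 216 - 4·19 = 140.
Arcadia's profit: (140 - 102)·(19/2) - 290 = 71.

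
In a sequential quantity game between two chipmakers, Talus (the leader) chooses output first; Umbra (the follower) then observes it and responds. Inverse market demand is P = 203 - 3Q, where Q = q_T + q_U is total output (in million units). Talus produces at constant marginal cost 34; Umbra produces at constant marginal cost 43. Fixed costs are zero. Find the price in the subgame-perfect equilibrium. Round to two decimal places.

Solve by backward induction. Given q_T, the follower Umbra maximises π_U = (203 - 3q_T - 3q_U)q_U - 43q_U.
Setting the follower's marginal profit to zero, 160 - 3q_T - 6q_U = 0, i.e. q_U = (160 - 3q_T)/6.
The leader anticipates this reaction. Substituting into P = 203 - 3Q gives P = 123 - (3/2)q_T, so π_T = (123 - (3/2)q_T)q_T - 34q_T.
Maximising: ∂π_T/∂q_T = 89 - 3q_T = 0, giving q_T = 89/3.
Then q_U = (160 - 3·(89/3))/6 = 71/6.
Total output Q = 83/2, so price P = 203 - 3·(83/2) = 157/2.

78.50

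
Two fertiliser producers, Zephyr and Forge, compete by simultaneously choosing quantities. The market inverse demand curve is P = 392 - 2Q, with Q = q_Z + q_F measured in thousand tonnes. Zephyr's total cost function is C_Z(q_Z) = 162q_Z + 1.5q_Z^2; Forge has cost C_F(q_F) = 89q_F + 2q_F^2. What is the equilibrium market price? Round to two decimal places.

Zephyr's profit: π_Z = (392 - 2Q)q_Z - (162q_Z + (3/2)q_Z²). Setting ∂π_Z/∂q_Z = 0: 230 - 7q_Z - 2(q_F) = 0.
Forge's first-order condition: 303 - 8q_F - 2(q_Z) = 0.
Best responses: q_Z = (230 - 2q_F)/7, q_F = (303 - 2q_Z)/8.
Substituting one into the other gives q_Z = 617/26 and q_F = 1661/52.
Total output Q = 55.6731, so price P = 392 - 2·55.6731 = 280.6538.

280.65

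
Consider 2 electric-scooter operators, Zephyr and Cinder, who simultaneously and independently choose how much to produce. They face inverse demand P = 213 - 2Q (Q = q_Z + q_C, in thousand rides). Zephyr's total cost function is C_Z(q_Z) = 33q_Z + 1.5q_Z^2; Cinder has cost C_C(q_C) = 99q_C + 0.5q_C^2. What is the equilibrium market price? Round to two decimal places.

Zephyr's profit: π_Z = (213 - 2Q)q_Z - (33q_Z + (3/2)q_Z²). Setting ∂π_Z/∂q_Z = 0: 180 - 7q_Z - 2(q_C) = 0.
Cinder's profit: π_C = (213 - 2Q)q_C - (99q_C + (1/2)q_C²). Setting ∂π_C/∂q_C = 0: 114 - 5q_C - 2(q_Z) = 0.
Rearranging gives the reaction functions q_Z = (180 - 2q_C)/7 and q_C = (114 - 2q_Z)/5.
Substituting one into the other gives q_Z = 672/31 and q_C = 438/31.
Total output Q = 1110/31, so price P = 213 - 2·(1110/31) = 141.3871.

141.39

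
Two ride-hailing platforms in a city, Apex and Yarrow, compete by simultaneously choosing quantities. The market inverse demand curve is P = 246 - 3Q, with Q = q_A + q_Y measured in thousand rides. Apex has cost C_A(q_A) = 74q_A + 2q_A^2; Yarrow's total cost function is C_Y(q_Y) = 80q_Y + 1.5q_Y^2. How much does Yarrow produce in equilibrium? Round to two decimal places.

14.12

Apex's profit: π_A = (246 - 3Q)q_A - (74q_A + 2q_A²). Setting ∂π_A/∂q_A = 0: 172 - 10q_A - 3(q_Y) = 0.
Yarrow's profit: π_Y = (246 - 3Q)q_Y - (80q_Y + (3/2)q_Y²). Setting ∂π_Y/∂q_Y = 0: 166 - 9q_Y - 3(q_A) = 0.
So q_A = (172 - 3q_Y)/10 and q_Y = (166 - 3q_A)/9.
Substituting one into the other gives q_A = 350/27 and q_Y = 1144/81.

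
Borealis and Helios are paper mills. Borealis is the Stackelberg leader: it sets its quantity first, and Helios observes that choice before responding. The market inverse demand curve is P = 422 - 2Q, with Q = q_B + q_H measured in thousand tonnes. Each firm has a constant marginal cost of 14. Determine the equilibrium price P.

The follower Helios best-responds to any q_B: π_H = (422 - 2Q)q_H - 14q_H.
Setting the follower's marginal profit to zero, 408 - 2q_B - 4q_H = 0, i.e. q_H = (408 - 2q_B)/4.
Borealis substitutes q_H(q_B) into its own profit: π_B = q_B(422 - 2q_B - (408 - 2q_B)/2) - 14q_B = (218 - q_B)q_B - 14q_B.
The leader's first-order condition 204 - 2q_B = 0 yields q_B = 102.
Then q_H = (408 - 2·102)/4 = 51.
Total output Q = 153, so price P = 422 - 2·153 = 116.

116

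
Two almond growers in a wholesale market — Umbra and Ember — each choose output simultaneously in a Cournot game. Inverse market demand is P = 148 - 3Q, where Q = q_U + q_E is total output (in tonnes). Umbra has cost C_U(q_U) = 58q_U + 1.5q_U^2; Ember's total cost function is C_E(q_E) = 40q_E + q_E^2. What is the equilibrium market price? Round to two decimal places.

Umbra's profit: π_U = (148 - 3Q)q_U - (58q_U + (3/2)q_U²). Setting ∂π_U/∂q_U = 0: 90 - 9q_U - 3(q_E) = 0.
Ember's first-order condition: 108 - 8q_E - 3(q_U) = 0.
So q_U = (90 - 3q_E)/9 and q_E = (108 - 3q_U)/8.
Substituting one into the other gives q_U = 44/7 and q_E = 78/7.
Total output Q = 122/7, so price P = 148 - 3·(122/7) = 670/7.

95.71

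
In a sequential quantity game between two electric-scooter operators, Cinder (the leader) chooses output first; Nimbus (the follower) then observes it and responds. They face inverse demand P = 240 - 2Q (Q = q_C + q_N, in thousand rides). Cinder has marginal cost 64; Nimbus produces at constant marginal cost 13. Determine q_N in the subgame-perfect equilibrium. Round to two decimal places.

The follower Nimbus best-responds to any q_C: π_N = (240 - 2Q)q_N - 13q_N.
Follower FOC: 227 - 2q_C - 4q_N = 0, so q_N(q_C) = (227 - 2q_C)/4.
Cinder substitutes q_N(q_C) into its own profit: π_C = q_C(240 - 2q_C - (227 - 2q_C)/2) - 64q_C = (253/2 - q_C)q_C - 64q_C.
Leader FOC: 125/2 - 2q_C = 0, so q_C = 125/4.
Then q_N = (227 - 2·(125/4))/4 = 329/8.

41.13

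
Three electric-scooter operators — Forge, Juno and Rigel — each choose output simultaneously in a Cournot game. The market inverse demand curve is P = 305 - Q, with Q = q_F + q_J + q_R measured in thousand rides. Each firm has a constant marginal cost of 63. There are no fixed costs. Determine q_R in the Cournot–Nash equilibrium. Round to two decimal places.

A representative firm's profit is π_i = q_i(305 - Q) - 63q_i.
First-order condition (treating rivals' output as given): 242 - 2q_i - Σ_{j≠i} q_j = 0.
By symmetry each firm produces the same amount; substituting Σ_{j≠i} q_j = 2q_i yields q_i = 242/4 = 121/2.

60.50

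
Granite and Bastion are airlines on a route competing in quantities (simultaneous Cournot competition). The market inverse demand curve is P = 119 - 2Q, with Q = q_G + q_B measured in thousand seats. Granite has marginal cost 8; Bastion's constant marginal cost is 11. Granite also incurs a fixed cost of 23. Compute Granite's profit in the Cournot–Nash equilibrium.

699

Granite's profit: π_G = (119 - 2Q)q_G - (8q_G). Setting ∂π_G/∂q_G = 0: 111 - 4q_G - 2(q_B) = 0.
Bastion's profit: π_B = (119 - 2Q)q_B - (11q_B). Setting ∂π_B/∂q_B = 0: 108 - 4q_B - 2(q_G) = 0.
Best responses: q_G = (111 - 2q_B)/4, q_B = (108 - 2q_G)/4.
Substituting one into the other gives q_G = 19 and q_B = 35/2.
Price P = 119 - 2·(73/2) = 46.
Granite's profit: (46 - 8)·19 - 23 = 699.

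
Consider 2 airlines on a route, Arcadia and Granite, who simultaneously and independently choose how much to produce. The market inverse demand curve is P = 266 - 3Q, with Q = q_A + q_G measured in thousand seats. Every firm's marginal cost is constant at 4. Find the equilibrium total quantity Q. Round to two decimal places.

58.22

Each firm earns π_i = (266 - 3Q)q_i - 4q_i.
First-order condition (treating rivals' output as given): 262 - 6q_i - 3q_j = 0.
By symmetry each firm produces the same amount; substituting q_j = q_i yields q_i = 262/9.
Total output Q = 262/9 + 262/9 = 524/9.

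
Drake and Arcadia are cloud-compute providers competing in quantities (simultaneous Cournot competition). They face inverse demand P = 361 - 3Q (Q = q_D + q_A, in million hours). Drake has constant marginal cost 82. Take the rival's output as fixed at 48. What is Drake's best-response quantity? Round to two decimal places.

22.50

With the rival's output fixed at 48, Drake's profit is π_D = (361 - 3·48 - 3q_D)q_D - (82q_D) = (217 - 3q_D)q_D - (82q_D).
∂π_D/∂q_D = 135 - 6q_D = 0, so q_D = 45/2.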